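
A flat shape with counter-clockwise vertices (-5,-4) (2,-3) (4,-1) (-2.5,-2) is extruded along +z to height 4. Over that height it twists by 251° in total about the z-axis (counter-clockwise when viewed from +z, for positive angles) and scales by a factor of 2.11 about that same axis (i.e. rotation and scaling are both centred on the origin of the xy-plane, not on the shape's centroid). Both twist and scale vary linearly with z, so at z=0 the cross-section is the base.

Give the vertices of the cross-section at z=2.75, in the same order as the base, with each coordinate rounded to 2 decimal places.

Cross-section at z=2.75: (9.65,5.85) (-2.81,5.70) (-6.76,2.66) (4.83,2.93)

t = z/height = 2.75/4 = 0.6875
s = 1 + (scale-1)·z/height = 1 + (2.11-1)·2.75/4 = 1.763125
θ = twist·z/height = 251°·2.75/4 = 172.5625° = 3.011784 rad
cos θ = -0.991587, sin θ = 0.129445 (intermediates below are computed at full precision and shown rounded to 5 d.p.)
v1: (-5,-4) → rotate → (5.47571,3.31912) → ×s → (9.65436,5.85203) → (9.65,5.85)
v2: (2,-3) → rotate → (-1.59484,3.23365) → ×s → (-2.81190,5.70133) → (-2.81,5.70)
v3: (4,-1) → rotate → (-3.83690,1.50937) → ×s → (-6.76494,2.66120) → (-6.76,2.66)
v4: (-2.5,-2) → rotate → (2.73786,1.65956) → ×s → (4.82718,2.92601) → (4.83,2.93)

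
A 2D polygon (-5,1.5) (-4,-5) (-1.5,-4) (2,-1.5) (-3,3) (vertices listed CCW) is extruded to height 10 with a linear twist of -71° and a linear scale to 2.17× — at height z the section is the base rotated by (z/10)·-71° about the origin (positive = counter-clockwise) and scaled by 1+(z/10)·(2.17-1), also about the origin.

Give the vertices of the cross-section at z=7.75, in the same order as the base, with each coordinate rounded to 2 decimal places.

t = z/height = 7.75/10 = 0.775
s = 1 + (scale-1)·z/height = 1 + (2.17-1)·7.75/10 = 1.906750
θ = twist·z/height = -71°·7.75/10 = -55.0250° = -0.960367 rad
cos θ = 0.573219, sin θ = -0.819402 (intermediates below are computed at full precision and shown rounded to 5 d.p.)
v1: (-5,1.5) → rotate → (-1.63699,4.95684) → ×s → (-3.12133,9.45145) → (-3.12,9.45)
v2: (-4,-5) → rotate → (-6.38989,0.41151) → ×s → (-12.18392,0.78465) → (-12.18,0.78)
v3: (-1.5,-4) → rotate → (-4.13744,-1.06377) → ×s → (-7.88906,-2.02835) → (-7.89,-2.03)
v4: (2,-1.5) → rotate → (-0.08267,-2.49863) → ×s → (-0.15762,-4.76427) → (-0.16,-4.76)
v5: (-3,3) → rotate → (0.73855,4.17786) → ×s → (1.40823,7.96614) → (1.41,7.97)

Cross-section at z=7.75: (-3.12,9.45) (-12.18,0.78) (-7.89,-2.03) (-0.16,-4.76) (1.41,7.97)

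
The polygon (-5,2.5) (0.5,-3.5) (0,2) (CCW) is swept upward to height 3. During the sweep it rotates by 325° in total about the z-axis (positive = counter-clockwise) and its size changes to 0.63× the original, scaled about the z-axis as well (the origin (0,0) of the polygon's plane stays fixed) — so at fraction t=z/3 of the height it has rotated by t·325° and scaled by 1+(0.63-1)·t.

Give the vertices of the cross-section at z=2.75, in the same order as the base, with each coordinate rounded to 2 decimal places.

t = z/height = 2.75/3 = 0.916667
s = 1 + (scale-1)·z/height = 1 + (0.63-1)·2.75/3 = 0.660833
θ = twist·z/height = 325°·2.75/3 = 297.9167° = 5.199627 rad
cos θ = 0.468187, sin θ = -0.883629 (intermediates below are computed at full precision and shown rounded to 5 d.p.)
v1: (-5,2.5) → rotate → (-0.13186,5.58861) → ×s → (-0.08714,3.69314) → (-0.09,3.69)
v2: (0.5,-3.5) → rotate → (-2.85861,-2.08047) → ×s → (-1.88906,-1.37484) → (-1.89,-1.37)
v3: (0,2) → rotate → (1.76726,0.93637) → ×s → (1.16786,0.61879) → (1.17,0.62)

Cross-section at z=2.75: (-0.09,3.69) (-1.89,-1.37) (1.17,0.62)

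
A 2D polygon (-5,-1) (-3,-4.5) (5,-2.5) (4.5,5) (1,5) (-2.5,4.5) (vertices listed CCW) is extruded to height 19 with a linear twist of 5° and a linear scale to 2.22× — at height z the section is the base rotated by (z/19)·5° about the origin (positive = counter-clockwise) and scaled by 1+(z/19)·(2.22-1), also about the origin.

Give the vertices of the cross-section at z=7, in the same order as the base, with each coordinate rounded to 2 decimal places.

t = z/height = 7/19 = 0.368421
s = 1 + (scale-1)·z/height = 1 + (2.22-1)·7/19 = 1.449474
θ = twist·z/height = 5°·7/19 = 1.8421° = 0.032151 rad
cos θ = 0.999483, sin θ = 0.032145 (intermediates below are computed at full precision and shown rounded to 5 d.p.)
v1: (-5,-1) → rotate → (-4.96527,-1.16021) → ×s → (-7.19703,-1.68169) → (-7.20,-1.68)
v2: (-3,-4.5) → rotate → (-2.85380,-4.59411) → ×s → (-4.13650,-6.65904) → (-4.14,-6.66)
v3: (5,-2.5) → rotate → (5.07778,-2.33798) → ×s → (7.36011,-3.38884) → (7.36,-3.39)
v4: (4.5,5) → rotate → (4.33695,5.14207) → ×s → (6.28629,7.45329) → (6.29,7.45)
v5: (1,5) → rotate → (0.83876,5.02956) → ×s → (1.21576,7.29022) → (1.22,7.29)
v6: (-2.5,4.5) → rotate → (-2.64336,4.41731) → ×s → (-3.83148,6.40278) → (-3.83,6.40)

Cross-section at z=7: (-7.20,-1.68) (-4.14,-6.66) (7.36,-3.39) (6.29,7.45) (1.22,7.29) (-3.83,6.40)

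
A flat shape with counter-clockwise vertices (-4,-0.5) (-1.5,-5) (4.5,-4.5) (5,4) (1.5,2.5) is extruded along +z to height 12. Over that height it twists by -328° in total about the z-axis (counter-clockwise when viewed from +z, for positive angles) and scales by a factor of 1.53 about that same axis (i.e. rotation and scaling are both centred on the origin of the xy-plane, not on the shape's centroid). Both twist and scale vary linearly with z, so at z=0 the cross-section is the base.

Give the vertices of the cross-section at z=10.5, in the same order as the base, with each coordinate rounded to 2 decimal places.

t = z/height = 10.5/12 = 0.875
s = 1 + (scale-1)·z/height = 1 + (1.53-1)·10.5/12 = 1.463750
θ = twist·z/height = -328°·10.5/12 = -287.0000° = -5.009095 rad
cos θ = 0.292372, sin θ = 0.956305 (intermediates below are computed at full precision and shown rounded to 5 d.p.)
v1: (-4,-0.5) → rotate → (-0.69133,-3.97140) → ×s → (-1.01194,-5.81314) → (-1.01,-5.81)
v2: (-1.5,-5) → rotate → (4.34297,-2.89632) → ×s → (6.35702,-4.23948) → (6.36,-4.24)
v3: (4.5,-4.5) → rotate → (5.61904,2.98770) → ×s → (8.22488,4.37324) → (8.22,4.37)
v4: (5,4) → rotate → (-2.36336,5.95101) → ×s → (-3.45937,8.71079) → (-3.46,8.71)
v5: (1.5,2.5) → rotate → (-1.95220,2.16539) → ×s → (-2.85754,3.16958) → (-2.86,3.17)

Cross-section at z=10.5: (-1.01,-5.81) (6.36,-4.24) (8.22,4.37) (-3.46,8.71) (-2.86,3.17)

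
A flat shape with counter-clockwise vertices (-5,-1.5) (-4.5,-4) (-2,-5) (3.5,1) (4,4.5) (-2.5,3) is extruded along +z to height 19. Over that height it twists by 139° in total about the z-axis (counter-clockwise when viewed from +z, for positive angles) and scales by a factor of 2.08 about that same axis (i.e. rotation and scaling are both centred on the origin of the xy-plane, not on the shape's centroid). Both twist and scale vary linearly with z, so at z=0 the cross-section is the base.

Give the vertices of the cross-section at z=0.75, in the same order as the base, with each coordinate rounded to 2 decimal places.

Cross-section at z=0.75: (-5.04,-2.06) (-4.27,-4.60) (-1.58,-5.39) (3.53,1.39) (3.70,5.07) (-2.89,2.86)

t = z/height = 0.75/19 = 0.0394737
s = 1 + (scale-1)·z/height = 1 + (2.08-1)·0.75/19 = 1.042632
θ = twist·z/height = 139°·0.75/19 = 5.4868° = 0.095763 rad
cos θ = 0.995418, sin θ = 0.095617 (intermediates below are computed at full precision and shown rounded to 5 d.p.)
v1: (-5,-1.5) → rotate → (-4.83367,-1.97121) → ×s → (-5.03973,-2.05525) → (-5.04,-2.06)
v2: (-4.5,-4) → rotate → (-4.09691,-4.41195) → ×s → (-4.27157,-4.60004) → (-4.27,-4.60)
v3: (-2,-5) → rotate → (-1.51275,-5.16833) → ×s → (-1.57724,-5.38866) → (-1.58,-5.39)
v4: (3.5,1) → rotate → (3.38835,1.33008) → ×s → (3.53280,1.38678) → (3.53,1.39)
v5: (4,4.5) → rotate → (3.55140,4.86185) → ×s → (3.70280,5.06912) → (3.70,5.07)
v6: (-2.5,3) → rotate → (-2.77540,2.74721) → ×s → (-2.89372,2.86433) → (-2.89,2.86)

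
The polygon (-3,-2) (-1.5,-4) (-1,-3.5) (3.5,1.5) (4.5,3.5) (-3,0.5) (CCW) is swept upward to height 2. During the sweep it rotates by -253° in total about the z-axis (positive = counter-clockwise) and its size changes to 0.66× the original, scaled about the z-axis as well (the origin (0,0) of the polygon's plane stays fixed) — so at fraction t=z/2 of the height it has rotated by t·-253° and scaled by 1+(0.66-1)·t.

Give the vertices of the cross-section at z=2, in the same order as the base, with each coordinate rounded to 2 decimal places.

Cross-section at z=2: (1.84,-1.51) (2.81,-0.17) (2.40,0.04) (-1.62,1.92) (-3.08,2.16) (0.26,-1.99)

t = z/height = 2/2 = 1
s = 1 + (scale-1)·z/height = 1 + (0.66-1)·2/2 = 0.660000
θ = twist·z/height = -253°·2/2 = -253.0000° = -4.415683 rad
cos θ = -0.292372, sin θ = 0.956305 (intermediates below are computed at full precision and shown rounded to 5 d.p.)
v1: (-3,-2) → rotate → (2.78972,-2.28417) → ×s → (1.84122,-1.50755) → (1.84,-1.51)
v2: (-1.5,-4) → rotate → (4.26378,-0.26497) → ×s → (2.81409,-0.17488) → (2.81,-0.17)
v3: (-1,-3.5) → rotate → (3.63944,0.06700) → ×s → (2.40203,0.04422) → (2.40,0.04)
v4: (3.5,1.5) → rotate → (-2.45776,2.90851) → ×s → (-1.62212,1.91962) → (-1.62,1.92)
v5: (4.5,3.5) → rotate → (-4.66274,3.28007) → ×s → (-3.07741,2.16485) → (-3.08,2.16)
v6: (-3,0.5) → rotate → (0.39896,-3.01510) → ×s → (0.26332,-1.98997) → (0.26,-1.99)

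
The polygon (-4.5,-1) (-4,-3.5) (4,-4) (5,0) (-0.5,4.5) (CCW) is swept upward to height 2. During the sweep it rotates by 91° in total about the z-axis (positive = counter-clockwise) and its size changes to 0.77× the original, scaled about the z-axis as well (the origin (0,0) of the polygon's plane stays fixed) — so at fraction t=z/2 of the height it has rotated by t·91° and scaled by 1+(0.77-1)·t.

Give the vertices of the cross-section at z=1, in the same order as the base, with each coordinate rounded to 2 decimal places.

t = z/height = 1/2 = 0.5
s = 1 + (scale-1)·z/height = 1 + (0.77-1)·1/2 = 0.885000
θ = twist·z/height = 91°·1/2 = 45.5000° = 0.794125 rad
cos θ = 0.700909, sin θ = 0.713250 (intermediates below are computed at full precision and shown rounded to 5 d.p.)
v1: (-4.5,-1) → rotate → (-2.44084,-3.91054) → ×s → (-2.16014,-3.46082) → (-2.16,-3.46)
v2: (-4,-3.5) → rotate → (-0.30726,-5.30618) → ×s → (-0.27193,-4.69597) → (-0.27,-4.70)
v3: (4,-4) → rotate → (5.65664,0.04936) → ×s → (5.00613,0.04369) → (5.01,0.04)
v4: (5,0) → rotate → (3.50455,3.56625) → ×s → (3.10152,3.15613) → (3.10,3.16)
v5: (-0.5,4.5) → rotate → (-3.56008,2.79747) → ×s → (-3.15067,2.47576) → (-3.15,2.48)

Cross-section at z=1: (-2.16,-3.46) (-0.27,-4.70) (5.01,0.04) (3.10,3.16) (-3.15,2.48)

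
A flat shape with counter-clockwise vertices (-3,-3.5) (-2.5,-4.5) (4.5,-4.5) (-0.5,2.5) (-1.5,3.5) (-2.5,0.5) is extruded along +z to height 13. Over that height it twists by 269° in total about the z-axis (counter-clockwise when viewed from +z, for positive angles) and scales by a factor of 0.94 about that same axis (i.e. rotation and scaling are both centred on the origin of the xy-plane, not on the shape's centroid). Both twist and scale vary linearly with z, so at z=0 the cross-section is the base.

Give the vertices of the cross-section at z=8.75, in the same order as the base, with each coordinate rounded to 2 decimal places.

t = z/height = 8.75/13 = 0.673077
s = 1 + (scale-1)·z/height = 1 + (0.94-1)·8.75/13 = 0.959615
θ = twist·z/height = 269°·8.75/13 = 181.0577° = 3.160053 rad
cos θ = -0.999830, sin θ = -0.018459 (intermediates below are computed at full precision and shown rounded to 5 d.p.)
v1: (-3,-3.5) → rotate → (2.93488,3.55478) → ×s → (2.81636,3.41122) → (2.82,3.41)
v2: (-2.5,-4.5) → rotate → (2.41651,4.54538) → ×s → (2.31892,4.36182) → (2.32,4.36)
v3: (4.5,-4.5) → rotate → (-4.58230,4.41617) → ×s → (-4.39725,4.23782) → (-4.40,4.24)
v4: (-0.5,2.5) → rotate → (0.54606,-2.49034) → ×s → (0.52401,-2.38977) → (0.52,-2.39)
v5: (-1.5,3.5) → rotate → (1.56435,-3.47171) → ×s → (1.50118,-3.33151) → (1.50,-3.33)
v6: (-2.5,0.5) → rotate → (2.50880,-0.45377) → ×s → (2.40749,-0.43544) → (2.41,-0.44)

Cross-section at z=8.75: (2.82,3.41) (2.32,4.36) (-4.40,4.24) (0.52,-2.39) (1.50,-3.33) (2.41,-0.44)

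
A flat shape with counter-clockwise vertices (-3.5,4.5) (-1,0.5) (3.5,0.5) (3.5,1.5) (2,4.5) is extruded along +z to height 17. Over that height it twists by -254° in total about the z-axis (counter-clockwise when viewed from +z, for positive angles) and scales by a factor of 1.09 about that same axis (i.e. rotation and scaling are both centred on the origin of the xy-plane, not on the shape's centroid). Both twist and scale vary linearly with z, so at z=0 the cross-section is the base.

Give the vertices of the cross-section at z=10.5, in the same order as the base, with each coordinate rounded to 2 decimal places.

Cross-section at z=10.5: (5.26,-2.92) (1.18,-0.07) (-3.19,-1.94) (-2.78,-2.91) (-0.08,-5.20)

t = z/height = 10.5/17 = 0.617647
s = 1 + (scale-1)·z/height = 1 + (1.09-1)·10.5/17 = 1.055588
θ = twist·z/height = -254°·10.5/17 = -156.8824° = -2.738114 rad
cos θ = -0.919701, sin θ = -0.392620 (intermediates below are computed at full precision and shown rounded to 5 d.p.)
v1: (-3.5,4.5) → rotate → (4.98574,-2.76448) → ×s → (5.26289,-2.91815) → (5.26,-2.92)
v2: (-1,0.5) → rotate → (1.11601,-0.06723) → ×s → (1.17805,-0.07097) → (1.18,-0.07)
v3: (3.5,0.5) → rotate → (-3.02264,-1.83402) → ×s → (-3.19067,-1.93597) → (-3.19,-1.94)
v4: (3.5,1.5) → rotate → (-2.63002,-2.75372) → ×s → (-2.77622,-2.90680) → (-2.78,-2.91)
v5: (2,4.5) → rotate → (-0.07261,-4.92389) → ×s → (-0.07665,-5.19760) → (-0.08,-5.20)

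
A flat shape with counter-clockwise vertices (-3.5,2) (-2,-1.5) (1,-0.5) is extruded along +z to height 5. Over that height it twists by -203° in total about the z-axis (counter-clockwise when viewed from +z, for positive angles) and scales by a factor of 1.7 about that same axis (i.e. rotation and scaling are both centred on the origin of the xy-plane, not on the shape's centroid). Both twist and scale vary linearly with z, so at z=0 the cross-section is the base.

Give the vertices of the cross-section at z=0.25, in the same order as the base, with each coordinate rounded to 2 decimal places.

Cross-section at z=0.25: (-3.20,2.68) (-2.31,-1.16) (0.93,-0.69)

t = z/height = 0.25/5 = 0.05
s = 1 + (scale-1)·z/height = 1 + (1.7-1)·0.25/5 = 1.035000
θ = twist·z/height = -203°·0.25/5 = -10.1500° = -0.177151 rad
cos θ = 0.984350, sin θ = -0.176226 (intermediates below are computed at full precision and shown rounded to 5 d.p.)
v1: (-3.5,2) → rotate → (-3.09277,2.58549) → ×s → (-3.20102,2.67598) → (-3.20,2.68)
v2: (-2,-1.5) → rotate → (-2.23304,-1.12407) → ×s → (-2.31119,-1.16342) → (-2.31,-1.16)
v3: (1,-0.5) → rotate → (0.89624,-0.66840) → ×s → (0.92761,-0.69179) → (0.93,-0.69)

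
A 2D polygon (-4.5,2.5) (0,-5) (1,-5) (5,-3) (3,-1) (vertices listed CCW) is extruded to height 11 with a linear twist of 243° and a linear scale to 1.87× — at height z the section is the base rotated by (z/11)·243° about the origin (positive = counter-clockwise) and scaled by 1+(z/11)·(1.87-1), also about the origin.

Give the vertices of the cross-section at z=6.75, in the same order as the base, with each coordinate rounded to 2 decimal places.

Cross-section at z=6.75: (3.96,-6.83) (3.94,6.58) (2.62,7.37) (-4.22,7.89) (-3.16,3.68)

t = z/height = 6.75/11 = 0.613636
s = 1 + (scale-1)·z/height = 1 + (1.87-1)·6.75/11 = 1.533864
θ = twist·z/height = 243°·6.75/11 = 149.1136° = 2.602524 rad
cos θ = -0.858187, sin θ = 0.513337 (intermediates below are computed at full precision and shown rounded to 5 d.p.)
v1: (-4.5,2.5) → rotate → (2.57850,-4.45548) → ×s → (3.95507,-6.83411) → (3.96,-6.83)
v2: (0,-5) → rotate → (2.56669,4.29094) → ×s → (3.93694,6.58171) → (3.94,6.58)
v3: (1,-5) → rotate → (1.70850,4.80427) → ×s → (2.62060,7.36910) → (2.62,7.37)
v4: (5,-3) → rotate → (-2.75092,5.14125) → ×s → (-4.21954,7.88597) → (-4.22,7.89)
v5: (3,-1) → rotate → (-2.06122,2.39820) → ×s → (-3.16164,3.67851) → (-3.16,3.68)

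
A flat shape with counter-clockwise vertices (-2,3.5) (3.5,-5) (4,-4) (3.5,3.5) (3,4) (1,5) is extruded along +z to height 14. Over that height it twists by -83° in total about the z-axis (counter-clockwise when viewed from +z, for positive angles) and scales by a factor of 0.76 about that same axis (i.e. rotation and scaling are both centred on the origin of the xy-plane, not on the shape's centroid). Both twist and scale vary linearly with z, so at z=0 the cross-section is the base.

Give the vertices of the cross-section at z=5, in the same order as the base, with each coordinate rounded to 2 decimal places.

Cross-section at z=5: (-0.01,3.69) (0.52,-5.56) (1.37,-4.99) (4.36,1.20) (4.19,1.82) (3.06,3.52)

t = z/height = 5/14 = 0.357143
s = 1 + (scale-1)·z/height = 1 + (0.76-1)·5/14 = 0.914286
θ = twist·z/height = -83°·5/14 = -29.6429° = -0.517365 rad
cos θ = 0.869125, sin θ = -0.494592 (intermediates below are computed at full precision and shown rounded to 5 d.p.)
v1: (-2,3.5) → rotate → (-0.00718,4.03112) → ×s → (-0.00656,3.68560) → (-0.01,3.69)
v2: (3.5,-5) → rotate → (0.56898,-6.07670) → ×s → (0.52021,-5.55584) → (0.52,-5.56)
v3: (4,-4) → rotate → (1.49813,-5.45487) → ×s → (1.36972,-4.98731) → (1.37,-4.99)
v4: (3.5,3.5) → rotate → (4.77301,1.31087) → ×s → (4.36390,1.19851) → (4.36,1.20)
v5: (3,4) → rotate → (4.58574,1.99272) → ×s → (4.19268,1.82192) → (4.19,1.82)
v6: (1,5) → rotate → (3.34209,3.85103) → ×s → (3.05562,3.52095) → (3.06,3.52)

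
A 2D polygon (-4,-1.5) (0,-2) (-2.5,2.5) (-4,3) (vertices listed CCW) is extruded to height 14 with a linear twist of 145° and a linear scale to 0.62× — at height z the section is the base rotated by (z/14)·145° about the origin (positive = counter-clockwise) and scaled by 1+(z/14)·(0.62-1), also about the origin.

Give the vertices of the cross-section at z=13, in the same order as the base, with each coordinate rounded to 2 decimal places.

t = z/height = 13/14 = 0.928571
s = 1 + (scale-1)·z/height = 1 + (0.62-1)·13/14 = 0.647143
θ = twist·z/height = 145°·13/14 = 134.6429° = 2.349961 rad
cos θ = -0.702685, sin θ = 0.711501 (intermediates below are computed at full precision and shown rounded to 5 d.p.)
v1: (-4,-1.5) → rotate → (3.87799,-1.79197) → ×s → (2.50962,-1.15966) → (2.51,-1.16)
v2: (0,-2) → rotate → (1.42300,1.40537) → ×s → (0.92089,0.90948) → (0.92,0.91)
v3: (-2.5,2.5) → rotate → (-0.02204,-3.53547) → ×s → (-0.01426,-2.28795) → (-0.01,-2.29)
v4: (-4,3) → rotate → (0.67624,-4.95406) → ×s → (0.43762,-3.20598) → (0.44,-3.21)

Cross-section at z=13: (2.51,-1.16) (0.92,0.91) (-0.01,-2.29) (0.44,-3.21)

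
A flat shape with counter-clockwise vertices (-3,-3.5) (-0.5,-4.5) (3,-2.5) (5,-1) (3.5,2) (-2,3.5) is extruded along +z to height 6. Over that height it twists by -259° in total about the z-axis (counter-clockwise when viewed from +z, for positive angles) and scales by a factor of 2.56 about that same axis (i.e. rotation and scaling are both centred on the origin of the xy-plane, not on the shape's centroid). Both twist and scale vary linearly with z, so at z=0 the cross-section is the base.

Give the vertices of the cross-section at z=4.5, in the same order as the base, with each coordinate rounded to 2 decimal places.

t = z/height = 4.5/6 = 0.75
s = 1 + (scale-1)·z/height = 1 + (2.56-1)·4.5/6 = 2.170000
θ = twist·z/height = -259°·4.5/6 = -194.2500° = -3.390302 rad
cos θ = -0.969231, sin θ = 0.246153 (intermediates below are computed at full precision and shown rounded to 5 d.p.)
v1: (-3,-3.5) → rotate → (3.76923,2.65385) → ×s → (8.17923,5.75885) → (8.18,5.76)
v2: (-0.5,-4.5) → rotate → (1.59231,4.23846) → ×s → (3.45530,9.19746) → (3.46,9.20)
v3: (3,-2.5) → rotate → (-2.29231,3.16154) → ×s → (-4.97431,6.86054) → (-4.97,6.86)
v4: (5,-1) → rotate → (-4.60000,2.20000) → ×s → (-9.98200,4.77399) → (-9.98,4.77)
v5: (3.5,2) → rotate → (-3.88461,-1.07693) → ×s → (-8.42961,-2.33693) → (-8.43,-2.34)
v6: (-2,3.5) → rotate → (1.07693,-3.88461) → ×s → (2.33693,-8.42961) → (2.34,-8.43)

Cross-section at z=4.5: (8.18,5.76) (3.46,9.20) (-4.97,6.86) (-9.98,4.77) (-8.43,-2.34) (2.34,-8.43)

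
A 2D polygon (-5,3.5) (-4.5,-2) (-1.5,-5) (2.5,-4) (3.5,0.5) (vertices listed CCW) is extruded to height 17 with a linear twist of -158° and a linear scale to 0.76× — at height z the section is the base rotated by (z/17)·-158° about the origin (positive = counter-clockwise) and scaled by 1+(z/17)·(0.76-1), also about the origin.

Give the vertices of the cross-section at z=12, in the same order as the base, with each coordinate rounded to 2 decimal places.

t = z/height = 12/17 = 0.705882
s = 1 + (scale-1)·z/height = 1 + (0.76-1)·12/17 = 0.830588
θ = twist·z/height = -158°·12/17 = -111.5294° = -1.946555 rad
cos θ = -0.366979, sin θ = -0.930229 (intermediates below are computed at full precision and shown rounded to 5 d.p.)
v1: (-5,3.5) → rotate → (5.09070,3.36672) → ×s → (4.22827,2.79636) → (4.23,2.80)
v2: (-4.5,-2) → rotate → (-0.20905,4.91999) → ×s → (-0.17364,4.08649) → (-0.17,4.09)
v3: (-1.5,-5) → rotate → (-4.10068,3.23024) → ×s → (-3.40598,2.68300) → (-3.41,2.68)
v4: (2.5,-4) → rotate → (-4.63836,-0.85766) → ×s → (-3.85257,-0.71236) → (-3.85,-0.71)
v5: (3.5,0.5) → rotate → (-0.81931,-3.43929) → ×s → (-0.68051,-2.85664) → (-0.68,-2.86)

Cross-section at z=12: (4.23,2.80) (-0.17,4.09) (-3.41,2.68) (-3.85,-0.71) (-0.68,-2.86)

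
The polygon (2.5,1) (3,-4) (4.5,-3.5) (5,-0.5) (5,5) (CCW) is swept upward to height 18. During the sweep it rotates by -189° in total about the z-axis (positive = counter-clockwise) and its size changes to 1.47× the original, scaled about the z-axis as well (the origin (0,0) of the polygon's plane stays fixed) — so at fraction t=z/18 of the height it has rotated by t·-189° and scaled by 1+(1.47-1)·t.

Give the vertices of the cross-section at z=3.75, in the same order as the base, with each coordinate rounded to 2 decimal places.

Cross-section at z=3.75: (2.82,-0.89) (-0.24,-5.48) (1.38,-6.10) (3.90,-3.91) (7.73,0.76)

t = z/height = 3.75/18 = 0.208333
s = 1 + (scale-1)·z/height = 1 + (1.47-1)·3.75/18 = 1.097917
θ = twist·z/height = -189°·3.75/18 = -39.3750° = -0.687223 rad
cos θ = 0.773010, sin θ = -0.634393 (intermediates below are computed at full precision and shown rounded to 5 d.p.)
v1: (2.5,1) → rotate → (2.56692,-0.81297) → ×s → (2.81826,-0.89258) → (2.82,-0.89)
v2: (3,-4) → rotate → (-0.21854,-4.99522) → ×s → (-0.23994,-5.48434) → (-0.24,-5.48)
v3: (4.5,-3.5) → rotate → (1.25817,-5.56031) → ×s → (1.38137,-6.10475) → (1.38,-6.10)
v4: (5,-0.5) → rotate → (3.54786,-3.55847) → ×s → (3.89525,-3.90691) → (3.90,-3.91)
v5: (5,5) → rotate → (7.03702,0.69309) → ×s → (7.72606,0.76095) → (7.73,0.76)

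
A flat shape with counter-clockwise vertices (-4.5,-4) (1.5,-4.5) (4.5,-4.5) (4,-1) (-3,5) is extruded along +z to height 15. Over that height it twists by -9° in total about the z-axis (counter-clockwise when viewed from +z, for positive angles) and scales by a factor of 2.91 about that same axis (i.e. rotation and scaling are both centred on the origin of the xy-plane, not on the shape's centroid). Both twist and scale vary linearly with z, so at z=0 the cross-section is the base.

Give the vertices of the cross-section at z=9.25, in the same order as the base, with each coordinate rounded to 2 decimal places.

Cross-section at z=9.25: (-10.60,-7.72) (2.30,-10.07) (8.81,-10.70) (8.46,-3.01) (-5.45,11.47)

t = z/height = 9.25/15 = 0.616667
s = 1 + (scale-1)·z/height = 1 + (2.91-1)·9.25/15 = 2.177833
θ = twist·z/height = -9°·9.25/15 = -5.5500° = -0.096866 rad
cos θ = 0.995312, sin θ = -0.096714 (intermediates below are computed at full precision and shown rounded to 5 d.p.)
v1: (-4.5,-4) → rotate → (-4.86576,-3.54603) → ×s → (-10.59682,-7.72267) → (-10.60,-7.72)
v2: (1.5,-4.5) → rotate → (1.05775,-4.62398) → ×s → (2.30361,-10.07025) → (2.30,-10.07)
v3: (4.5,-4.5) → rotate → (4.04369,-4.91412) → ×s → (8.80648,-10.70213) → (8.81,-10.70)
v4: (4,-1) → rotate → (3.88453,-1.38217) → ×s → (8.45987,-3.01014) → (8.46,-3.01)
v5: (-3,5) → rotate → (-2.50236,5.26670) → ×s → (-5.44973,11.47000) → (-5.45,11.47)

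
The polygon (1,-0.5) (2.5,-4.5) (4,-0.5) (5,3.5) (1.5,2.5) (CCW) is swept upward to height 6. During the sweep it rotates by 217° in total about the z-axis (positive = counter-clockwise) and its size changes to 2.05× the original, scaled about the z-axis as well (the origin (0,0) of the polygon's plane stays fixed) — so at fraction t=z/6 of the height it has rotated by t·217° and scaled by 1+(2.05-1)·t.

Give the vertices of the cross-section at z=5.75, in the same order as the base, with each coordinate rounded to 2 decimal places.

Cross-section at z=5.75: (-2.24,-0.05) (-8.66,5.62) (-7.56,-2.88) (-5.57,-10.91) (-0.31,-5.84)

t = z/height = 5.75/6 = 0.958333
s = 1 + (scale-1)·z/height = 1 + (2.05-1)·5.75/6 = 2.006250
θ = twist·z/height = 217°·5.75/6 = 207.9583° = 3.629558 rad
cos θ = -0.883289, sin θ = -0.468829 (intermediates below are computed at full precision and shown rounded to 5 d.p.)
v1: (1,-0.5) → rotate → (-1.11770,-0.02718) → ×s → (-2.24239,-0.05454) → (-2.24,-0.05)
v2: (2.5,-4.5) → rotate → (-4.31795,2.80273) → ×s → (-8.66290,5.62297) → (-8.66,5.62)
v3: (4,-0.5) → rotate → (-3.76757,-1.43367) → ×s → (-7.55869,-2.87631) → (-7.56,-2.88)
v4: (5,3.5) → rotate → (-2.77554,-5.43566) → ×s → (-5.56843,-10.90529) → (-5.57,-10.91)
v5: (1.5,2.5) → rotate → (-0.15286,-2.91147) → ×s → (-0.30667,-5.84113) → (-0.31,-5.84)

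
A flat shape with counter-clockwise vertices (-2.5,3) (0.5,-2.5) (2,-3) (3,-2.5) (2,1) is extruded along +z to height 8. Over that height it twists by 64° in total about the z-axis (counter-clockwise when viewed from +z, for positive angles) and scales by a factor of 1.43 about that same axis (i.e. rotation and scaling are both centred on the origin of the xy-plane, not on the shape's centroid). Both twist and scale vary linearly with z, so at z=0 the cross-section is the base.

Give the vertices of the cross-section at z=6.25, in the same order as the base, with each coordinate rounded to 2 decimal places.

Cross-section at z=6.25: (-5.22,0.02) (2.99,-1.64) (4.79,-0.53) (5.13,0.92) (0.69,2.91)

t = z/height = 6.25/8 = 0.78125
s = 1 + (scale-1)·z/height = 1 + (1.43-1)·6.25/8 = 1.335938
θ = twist·z/height = 64°·6.25/8 = 50.0000° = 0.872665 rad
cos θ = 0.642788, sin θ = 0.766044 (intermediates below are computed at full precision and shown rounded to 5 d.p.)
v1: (-2.5,3) → rotate → (-3.90510,0.01325) → ×s → (-5.21697,0.01770) → (-5.22,0.02)
v2: (0.5,-2.5) → rotate → (2.23650,-1.22395) → ×s → (2.98783,-1.63512) → (2.99,-1.64)
v3: (2,-3) → rotate → (3.58371,-0.39627) → ×s → (4.78761,-0.52940) → (4.79,-0.53)
v4: (3,-2.5) → rotate → (3.84347,0.69116) → ×s → (5.13464,0.92335) → (5.13,0.92)
v5: (2,1) → rotate → (0.51953,2.17488) → ×s → (0.69406,2.90550) → (0.69,2.91)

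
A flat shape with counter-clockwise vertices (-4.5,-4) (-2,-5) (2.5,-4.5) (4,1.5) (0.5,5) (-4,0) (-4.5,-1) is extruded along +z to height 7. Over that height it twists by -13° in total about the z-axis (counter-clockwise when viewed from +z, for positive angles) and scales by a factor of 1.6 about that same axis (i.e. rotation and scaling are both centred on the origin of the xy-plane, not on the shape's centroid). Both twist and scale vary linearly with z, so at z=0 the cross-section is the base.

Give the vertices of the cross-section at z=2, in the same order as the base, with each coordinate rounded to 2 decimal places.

Cross-section at z=2: (-5.56,-4.33) (-2.72,-5.69) (2.58,-5.45) (4.79,1.45) (0.96,5.81) (-4.68,0.30) (-5.34,-0.83)

t = z/height = 2/7 = 0.285714
s = 1 + (scale-1)·z/height = 1 + (1.6-1)·2/7 = 1.171429
θ = twist·z/height = -13°·2/7 = -3.7143° = -0.064827 rad
cos θ = 0.997899, sin θ = -0.064781 (intermediates below are computed at full precision and shown rounded to 5 d.p.)
v1: (-4.5,-4) → rotate → (-4.74967,-3.70008) → ×s → (-5.56390,-4.33438) → (-5.56,-4.33)
v2: (-2,-5) → rotate → (-2.31970,-4.85994) → ×s → (-2.71737,-5.69307) → (-2.72,-5.69)
v3: (2.5,-4.5) → rotate → (2.20323,-4.65250) → ×s → (2.58093,-5.45007) → (2.58,-5.45)
v4: (4,1.5) → rotate → (4.08877,1.23772) → ×s → (4.78970,1.44991) → (4.79,1.45)
v5: (0.5,5) → rotate → (0.82286,4.95711) → ×s → (0.96392,5.80690) → (0.96,5.81)
v6: (-4,0) → rotate → (-3.99160,0.25912) → ×s → (-4.67587,0.30355) → (-4.68,0.30)
v7: (-4.5,-1) → rotate → (-4.55533,-0.70638) → ×s → (-5.33624,-0.82748) → (-5.34,-0.83)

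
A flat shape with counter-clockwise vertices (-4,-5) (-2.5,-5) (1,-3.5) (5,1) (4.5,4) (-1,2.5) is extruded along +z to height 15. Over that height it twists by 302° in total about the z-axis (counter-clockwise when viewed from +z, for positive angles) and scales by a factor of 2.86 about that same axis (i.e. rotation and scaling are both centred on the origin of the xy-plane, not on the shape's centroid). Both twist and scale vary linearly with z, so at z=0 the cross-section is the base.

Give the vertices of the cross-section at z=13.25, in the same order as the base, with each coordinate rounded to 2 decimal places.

Cross-section at z=13.25: (-12.60,11.30) (-12.82,7.34) (-9.38,-2.12) (1.89,-13.34) (9.88,-12.47) (6.75,2.27)

t = z/height = 13.25/15 = 0.883333
s = 1 + (scale-1)·z/height = 1 + (2.86-1)·13.25/15 = 2.643000
θ = twist·z/height = 302°·13.25/15 = 266.7667° = 4.655957 rad
cos θ = -0.056402, sin θ = -0.998408 (intermediates below are computed at full precision and shown rounded to 5 d.p.)
v1: (-4,-5) → rotate → (-4.76643,4.27564) → ×s → (-12.59768,11.30053) → (-12.60,11.30)
v2: (-2.5,-5) → rotate → (-4.85103,2.77803) → ×s → (-12.82128,7.34234) → (-12.82,7.34)
v3: (1,-3.5) → rotate → (-3.55083,-0.80100) → ×s → (-9.38485,-2.11704) → (-9.38,-2.12)
v4: (5,1) → rotate → (0.71640,-5.04844) → ×s → (1.89344,-13.34303) → (1.89,-13.34)
v5: (4.5,4) → rotate → (3.73982,-4.71845) → ×s → (9.88435,-12.47085) → (9.88,-12.47)
v6: (-1,2.5) → rotate → (2.55242,0.85740) → ×s → (6.74605,2.26611) → (6.75,2.27)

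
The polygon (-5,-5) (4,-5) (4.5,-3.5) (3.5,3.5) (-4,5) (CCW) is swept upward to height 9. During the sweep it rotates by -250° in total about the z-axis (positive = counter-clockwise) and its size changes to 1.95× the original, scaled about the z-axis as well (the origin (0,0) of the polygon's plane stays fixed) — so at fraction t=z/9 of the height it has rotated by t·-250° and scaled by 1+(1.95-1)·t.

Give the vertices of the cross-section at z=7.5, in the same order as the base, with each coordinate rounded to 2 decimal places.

t = z/height = 7.5/9 = 0.833333
s = 1 + (scale-1)·z/height = 1 + (1.95-1)·7.5/9 = 1.791667
θ = twist·z/height = -250°·7.5/9 = -208.3333° = -3.636103 rad
cos θ = -0.880201, sin θ = 0.474600 (intermediates below are computed at full precision and shown rounded to 5 d.p.)
v1: (-5,-5) → rotate → (6.77401,2.02801) → ×s → (12.13677,3.63351) → (12.14,3.63)
v2: (4,-5) → rotate → (-1.14780,6.29941) → ×s → (-2.05648,11.28644) → (-2.06,11.29)
v3: (4.5,-3.5) → rotate → (-2.29980,5.21641) → ×s → (-4.12048,9.34606) → (-4.12,9.35)
v4: (3.5,3.5) → rotate → (-4.74181,-1.41960) → ×s → (-8.49574,-2.54346) → (-8.50,-2.54)
v5: (-4,5) → rotate → (1.14780,-6.29941) → ×s → (2.05648,-11.28644) → (2.06,-11.29)

Cross-section at z=7.5: (12.14,3.63) (-2.06,11.29) (-4.12,9.35) (-8.50,-2.54) (2.06,-11.29)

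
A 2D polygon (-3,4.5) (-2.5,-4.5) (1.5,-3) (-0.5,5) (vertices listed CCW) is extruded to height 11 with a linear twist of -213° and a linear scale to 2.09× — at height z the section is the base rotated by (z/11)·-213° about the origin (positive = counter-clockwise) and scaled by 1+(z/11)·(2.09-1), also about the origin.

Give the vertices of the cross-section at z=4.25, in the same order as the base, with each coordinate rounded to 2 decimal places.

Cross-section at z=4.25: (5.77,5.08) (-6.81,2.66) (-3.94,-2.68) (6.95,1.66)

t = z/height = 4.25/11 = 0.386364
s = 1 + (scale-1)·z/height = 1 + (2.09-1)·4.25/11 = 1.421136
θ = twist·z/height = -213°·4.25/11 = -82.2955° = -1.436327 rad
cos θ = 0.134065, sin θ = -0.990973 (intermediates below are computed at full precision and shown rounded to 5 d.p.)
v1: (-3,4.5) → rotate → (4.05718,3.57621) → ×s → (5.76581,5.08228) → (5.77,5.08)
v2: (-2.5,-4.5) → rotate → (-4.79454,1.87414) → ×s → (-6.81369,2.66341) → (-6.81,2.66)
v3: (1.5,-3) → rotate → (-2.77182,-1.88865) → ×s → (-3.93913,-2.68403) → (-3.94,-2.68)
v4: (-0.5,5) → rotate → (4.88783,1.16581) → ×s → (6.94627,1.65678) → (6.95,1.66)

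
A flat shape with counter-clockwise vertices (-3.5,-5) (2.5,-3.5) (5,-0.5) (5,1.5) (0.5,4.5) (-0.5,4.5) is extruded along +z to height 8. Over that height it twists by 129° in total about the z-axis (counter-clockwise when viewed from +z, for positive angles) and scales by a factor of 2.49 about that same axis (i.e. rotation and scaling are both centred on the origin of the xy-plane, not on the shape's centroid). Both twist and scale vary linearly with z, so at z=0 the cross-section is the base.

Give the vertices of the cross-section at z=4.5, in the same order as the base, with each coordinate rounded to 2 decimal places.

t = z/height = 4.5/8 = 0.5625
s = 1 + (scale-1)·z/height = 1 + (2.49-1)·4.5/8 = 1.838125
θ = twist·z/height = 129°·4.5/8 = 72.5625° = 1.266455 rad
cos θ = 0.299665, sin θ = 0.954044 (intermediates below are computed at full precision and shown rounded to 5 d.p.)
v1: (-3.5,-5) → rotate → (3.72139,-4.83748) → ×s → (6.84039,-8.89190) → (6.84,-8.89)
v2: (2.5,-3.5) → rotate → (4.08832,1.33628) → ×s → (7.51484,2.45625) → (7.51,2.46)
v3: (5,-0.5) → rotate → (1.97535,4.62039) → ×s → (3.63094,8.49285) → (3.63,8.49)
v4: (5,1.5) → rotate → (0.06726,5.21972) → ×s → (0.12363,9.59450) → (0.12,9.59)
v5: (0.5,4.5) → rotate → (-4.14337,1.82552) → ×s → (-7.61603,3.35553) → (-7.62,3.36)
v6: (-0.5,4.5) → rotate → (-4.44303,0.87147) → ×s → (-8.16685,1.60187) → (-8.17,1.60)

Cross-section at z=4.5: (6.84,-8.89) (7.51,2.46) (3.63,8.49) (0.12,9.59) (-7.62,3.36) (-8.17,1.60)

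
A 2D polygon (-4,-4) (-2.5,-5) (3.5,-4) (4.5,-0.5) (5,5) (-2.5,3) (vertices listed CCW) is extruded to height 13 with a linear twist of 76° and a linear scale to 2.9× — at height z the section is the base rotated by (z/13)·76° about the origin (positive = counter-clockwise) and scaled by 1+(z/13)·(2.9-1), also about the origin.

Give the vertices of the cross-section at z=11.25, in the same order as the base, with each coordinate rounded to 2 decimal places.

t = z/height = 11.25/13 = 0.865385
s = 1 + (scale-1)·z/height = 1 + (2.9-1)·11.25/13 = 2.644231
θ = twist·z/height = 76°·11.25/13 = 65.7692° = 1.147890 rad
cos θ = 0.410413, sin θ = 0.911900 (intermediates below are computed at full precision and shown rounded to 5 d.p.)
v1: (-4,-4) → rotate → (2.00595,-5.28925) → ×s → (5.30419,-13.98600) → (5.30,-13.99)
v2: (-2.5,-5) → rotate → (3.53347,-4.33181) → ×s → (9.34330,-11.45431) → (9.34,-11.45)
v3: (3.5,-4) → rotate → (5.08404,1.55000) → ×s → (13.44339,4.09855) → (13.44,4.10)
v4: (4.5,-0.5) → rotate → (2.30281,3.89834) → ×s → (6.08915,10.30812) → (6.09,10.31)
v5: (5,5) → rotate → (-2.50744,6.61156) → ×s → (-6.63024,17.48250) → (-6.63,17.48)
v6: (-2.5,3) → rotate → (-3.76173,-1.04851) → ×s → (-9.94689,-2.77251) → (-9.95,-2.77)

Cross-section at z=11.25: (5.30,-13.99) (9.34,-11.45) (13.44,4.10) (6.09,10.31) (-6.63,17.48) (-9.95,-2.77)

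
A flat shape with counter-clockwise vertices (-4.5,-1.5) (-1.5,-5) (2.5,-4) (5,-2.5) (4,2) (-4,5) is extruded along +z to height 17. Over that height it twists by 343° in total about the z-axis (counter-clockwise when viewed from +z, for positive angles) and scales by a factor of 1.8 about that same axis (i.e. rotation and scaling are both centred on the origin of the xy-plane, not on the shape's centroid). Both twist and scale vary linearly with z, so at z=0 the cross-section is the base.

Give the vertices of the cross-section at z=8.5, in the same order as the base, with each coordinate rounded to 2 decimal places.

Cross-section at z=8.5: (6.54,1.15) (3.11,6.61) (-2.63,6.06) (-6.41,4.50) (-5.95,-1.94) (4.50,-7.75)

t = z/height = 8.5/17 = 0.5
s = 1 + (scale-1)·z/height = 1 + (1.8-1)·8.5/17 = 1.400000
θ = twist·z/height = 343°·8.5/17 = 171.5000° = 2.993240 rad
cos θ = -0.989016, sin θ = 0.147809 (intermediates below are computed at full precision and shown rounded to 5 d.p.)
v1: (-4.5,-1.5) → rotate → (4.67229,0.81838) → ×s → (6.54120,1.14573) → (6.54,1.15)
v2: (-1.5,-5) → rotate → (2.22257,4.72337) → ×s → (3.11160,6.61271) → (3.11,6.61)
v3: (2.5,-4) → rotate → (-1.88130,4.32559) → ×s → (-2.63382,6.05582) → (-2.63,6.06)
v4: (5,-2.5) → rotate → (-4.57556,3.21159) → ×s → (-6.40578,4.49622) → (-6.41,4.50)
v5: (4,2) → rotate → (-4.25168,-1.38679) → ×s → (-5.95236,-1.94151) → (-5.95,-1.94)
v6: (-4,5) → rotate → (3.21702,-5.53632) → ×s → (4.50382,-7.75084) → (4.50,-7.75)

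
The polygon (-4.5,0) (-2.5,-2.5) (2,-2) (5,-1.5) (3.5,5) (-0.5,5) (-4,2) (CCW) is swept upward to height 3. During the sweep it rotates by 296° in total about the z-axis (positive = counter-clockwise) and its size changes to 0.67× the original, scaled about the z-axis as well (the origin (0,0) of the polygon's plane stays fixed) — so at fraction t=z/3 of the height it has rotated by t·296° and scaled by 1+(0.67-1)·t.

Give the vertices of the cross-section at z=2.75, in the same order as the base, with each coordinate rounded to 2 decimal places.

t = z/height = 2.75/3 = 0.916667
s = 1 + (scale-1)·z/height = 1 + (0.67-1)·2.75/3 = 0.697500
θ = twist·z/height = 296°·2.75/3 = 271.3333° = 4.735660 rad
cos θ = 0.023269, sin θ = -0.999729 (intermediates below are computed at full precision and shown rounded to 5 d.p.)
v1: (-4.5,0) → rotate → (-0.10471,4.49878) → ×s → (-0.07304,3.13790) → (-0.07,3.14)
v2: (-2.5,-2.5) → rotate → (-2.55750,2.44115) → ×s → (-1.78385,1.70270) → (-1.78,1.70)
v3: (2,-2) → rotate → (-1.95292,-2.04600) → ×s → (-1.36216,-1.42708) → (-1.36,-1.43)
v4: (5,-1.5) → rotate → (-1.38325,-5.03355) → ×s → (-0.96482,-3.51090) → (-0.96,-3.51)
v5: (3.5,5) → rotate → (5.08009,-3.38271) → ×s → (3.54336,-2.35944) → (3.54,-2.36)
v6: (-0.5,5) → rotate → (4.98701,0.61621) → ×s → (3.47844,0.42981) → (3.48,0.43)
v7: (-4,2) → rotate → (1.90638,4.04545) → ×s → (1.32970,2.82170) → (1.33,2.82)

Cross-section at z=2.75: (-0.07,3.14) (-1.78,1.70) (-1.36,-1.43) (-0.96,-3.51) (3.54,-2.36) (3.48,0.43) (1.33,2.82)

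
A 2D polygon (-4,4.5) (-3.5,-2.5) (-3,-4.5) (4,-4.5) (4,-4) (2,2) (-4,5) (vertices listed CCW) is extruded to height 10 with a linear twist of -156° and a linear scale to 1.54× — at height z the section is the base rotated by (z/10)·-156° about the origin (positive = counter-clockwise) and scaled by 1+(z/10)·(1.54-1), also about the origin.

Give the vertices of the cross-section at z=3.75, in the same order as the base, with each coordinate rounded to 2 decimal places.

Cross-section at z=3.75: (2.10,6.93) (-4.76,2.02) (-6.50,0.25) (-2.10,-6.93) (-1.59,-6.61) (3.31,-0.79) (2.61,7.24)

t = z/height = 3.75/10 = 0.375
s = 1 + (scale-1)·z/height = 1 + (1.54-1)·3.75/10 = 1.202500
θ = twist·z/height = -156°·3.75/10 = -58.5000° = -1.021018 rad
cos θ = 0.522499, sin θ = -0.852640 (intermediates below are computed at full precision and shown rounded to 5 d.p.)
v1: (-4,4.5) → rotate → (1.74689,5.76180) → ×s → (2.10063,6.92857) → (2.10,6.93)
v2: (-3.5,-2.5) → rotate → (-3.96035,1.67799) → ×s → (-4.76232,2.01779) → (-4.76,2.02)
v3: (-3,-4.5) → rotate → (-5.40438,0.20668) → ×s → (-6.49876,0.24853) → (-6.50,0.25)
v4: (4,-4.5) → rotate → (-1.74689,-5.76180) → ×s → (-2.10063,-6.92857) → (-2.10,-6.93)
v5: (4,-4) → rotate → (-1.32057,-5.50055) → ×s → (-1.58798,-6.61442) → (-1.59,-6.61)
v6: (2,2) → rotate → (2.75028,-0.66028) → ×s → (3.30721,-0.79399) → (3.31,-0.79)
v7: (-4,5) → rotate → (2.17321,6.02305) → ×s → (2.61328,7.24272) → (2.61,7.24)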